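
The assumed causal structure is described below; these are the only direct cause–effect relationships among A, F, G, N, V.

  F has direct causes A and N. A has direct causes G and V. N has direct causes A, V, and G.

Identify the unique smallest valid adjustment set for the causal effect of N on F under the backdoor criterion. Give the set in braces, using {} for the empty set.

{A}

Variables eligible for adjustment (non-descendants of N, excluding N and F): {A, G, V}.
Backdoor paths from N to F:
  P1: N <- G -> A -> F
  P2: N <- V -> A -> F
  P3: N <- A -> F
The empty set is not sufficient: P1 (N <- G -> A -> F) has no collider blocking it and no conditioned non-collider, so it is open.
Try {A}:
  P1: blocked at chain node A ∈ conditioning set.
  P2: blocked at chain node A ∈ conditioning set.
  P3: blocked at fork node A ∈ conditioning set.
{A} contains no descendant of N and blocks every backdoor path.
No other singleton works — e.g. {G} leaves P2 open — so {A} is the unique smallest valid adjustment set.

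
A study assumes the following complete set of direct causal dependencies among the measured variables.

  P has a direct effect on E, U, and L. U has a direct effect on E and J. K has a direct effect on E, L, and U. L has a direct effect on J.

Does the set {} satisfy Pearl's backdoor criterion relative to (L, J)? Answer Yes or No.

Backdoor paths from L to J (paths whose first edge points into L):
  P1: L <- K -> U -> J
  P2: L <- K -> E <- P -> U -> J
  P3: L <- K -> E <- U -> J
  P4: L <- P -> U -> J
  P5: L <- P -> E <- K -> U -> J
  P6: L <- P -> E <- U -> J
Condition 1 (no descendant of L in the set): holds — descendants of L are {J}; none are in {}.
Condition 2 (every backdoor path blocked by {}):
  P1: open — no interior node is in the conditioning set.
  P2: blocked at collider E (neither it nor any descendant is in the conditioning set).
  P3: blocked at collider E (neither it nor any descendant is in the conditioning set).
  P4: open — no interior node is in the conditioning set.
  P5: blocked at collider E (neither it nor any descendant is in the conditioning set).
  P6: blocked at collider E (neither it nor any descendant is in the conditioning set).
{} does not satisfy the backdoor criterion.

No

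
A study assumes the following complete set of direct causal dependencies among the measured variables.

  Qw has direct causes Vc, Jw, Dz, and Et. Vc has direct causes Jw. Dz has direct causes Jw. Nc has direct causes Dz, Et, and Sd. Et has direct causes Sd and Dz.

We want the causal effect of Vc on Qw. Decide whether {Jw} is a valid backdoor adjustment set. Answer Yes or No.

Backdoor paths from Vc to Qw (paths whose first edge points into Vc):
  P1: Vc <- Jw -> Dz -> Et -> Qw
  P2: Vc <- Jw -> Dz -> Qw
  P3: Vc <- Jw -> Dz -> Nc <- Sd -> Et -> Qw
  P4: Vc <- Jw -> Dz -> Nc <- Et -> Qw
  P5: Vc <- Jw -> Qw
Condition 1 (no descendant of Vc in the set): holds — descendants of Vc are {Qw}; none are in {Jw}.
Condition 2 (every backdoor path blocked by {Jw}):
  P1: blocked at fork node Jw ∈ conditioning set.
  P2: blocked at fork node Jw ∈ conditioning set.
  P3: blocked at fork node Jw ∈ conditioning set.
  P4: blocked at fork node Jw ∈ conditioning set.
  P5: blocked at fork node Jw ∈ conditioning set.
{Jw} satisfies the backdoor criterion.

Yes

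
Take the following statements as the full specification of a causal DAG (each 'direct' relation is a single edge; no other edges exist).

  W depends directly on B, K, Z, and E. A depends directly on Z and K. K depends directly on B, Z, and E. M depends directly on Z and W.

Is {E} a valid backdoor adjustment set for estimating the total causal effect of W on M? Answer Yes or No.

Backdoor paths from W to M (paths whose first edge points into W):
  P1: W <- B -> K <- Z -> M
  P2: W <- B -> K -> A <- Z -> M
  P3: W <- Z -> M
  P4: W <- E -> K <- Z -> M
  P5: W <- E -> K -> A <- Z -> M
  P6: W <- K <- Z -> M
  P7: W <- K -> A <- Z -> M
Condition 1 (no descendant of W in the set): holds — descendants of W are {M}; none are in {E}.
Condition 2 (every backdoor path blocked by {E}):
  P1: blocked at collider K (neither it nor any descendant is in the conditioning set).
  P2: blocked at collider A (neither it nor any descendant is in the conditioning set).
  P3: open — no interior node is in the conditioning set.
  P4: blocked at fork node E ∈ conditioning set.
  P5: blocked at fork node E ∈ conditioning set.
  P6: open — no interior node is in the conditioning set.
  P7: blocked at collider A (neither it nor any descendant is in the conditioning set).
{E} does not satisfy the backdoor criterion.

No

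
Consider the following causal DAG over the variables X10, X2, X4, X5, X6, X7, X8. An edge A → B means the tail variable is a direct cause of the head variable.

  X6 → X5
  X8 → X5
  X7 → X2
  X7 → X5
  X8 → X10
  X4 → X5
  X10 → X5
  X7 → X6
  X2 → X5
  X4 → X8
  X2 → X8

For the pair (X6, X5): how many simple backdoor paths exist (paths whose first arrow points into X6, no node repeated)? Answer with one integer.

A backdoor path from X6 to X5 is any simple undirected path whose first edge points into X6 (i.e. leaves X6 via a parent).
Parents of X6: {X7}.
Enumerating:
  P1: X6 <- X7 -> X2 -> X8 <- X4 -> X5
  P2: X6 <- X7 -> X2 -> X8 -> X10 -> X5
  P3: X6 <- X7 -> X2 -> X8 -> X5
  P4: X6 <- X7 -> X2 -> X5
  P5: X6 <- X7 -> X5
That exhausts the simple backdoor paths. Count: 5.

5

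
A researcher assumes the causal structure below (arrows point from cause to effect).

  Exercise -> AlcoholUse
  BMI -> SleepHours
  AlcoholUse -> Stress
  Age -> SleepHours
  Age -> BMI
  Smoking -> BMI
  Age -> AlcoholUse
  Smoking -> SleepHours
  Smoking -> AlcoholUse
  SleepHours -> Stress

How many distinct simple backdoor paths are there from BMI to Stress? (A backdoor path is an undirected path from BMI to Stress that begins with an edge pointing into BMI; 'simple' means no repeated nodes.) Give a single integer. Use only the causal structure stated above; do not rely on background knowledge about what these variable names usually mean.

8

A backdoor path from BMI to Stress is any simple undirected path whose first edge points into BMI (i.e. leaves BMI via a parent).
Parents of BMI: {Age, Smoking}.
Enumerating:
  P1: BMI <- Smoking -> SleepHours <- Age -> AlcoholUse -> Stress
  P2: BMI <- Smoking -> SleepHours -> Stress
  P3: BMI <- Smoking -> AlcoholUse <- Age -> SleepHours -> Stress
  P4: BMI <- Smoking -> AlcoholUse -> Stress
  P5: BMI <- Age -> SleepHours <- Smoking -> AlcoholUse -> Stress
  P6: BMI <- Age -> SleepHours -> Stress
  P7: BMI <- Age -> AlcoholUse <- Smoking -> SleepHours -> Stress
  P8: BMI <- Age -> AlcoholUse -> Stress
That exhausts the simple backdoor paths. Count: 8.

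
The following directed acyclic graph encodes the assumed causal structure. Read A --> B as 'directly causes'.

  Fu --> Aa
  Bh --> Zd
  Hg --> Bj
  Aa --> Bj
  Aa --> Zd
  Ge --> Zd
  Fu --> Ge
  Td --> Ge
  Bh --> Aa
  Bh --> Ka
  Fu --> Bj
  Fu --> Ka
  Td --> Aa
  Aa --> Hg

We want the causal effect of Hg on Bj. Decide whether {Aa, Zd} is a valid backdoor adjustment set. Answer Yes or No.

Backdoor paths from Hg to Bj (paths whose first edge points into Hg):
  P1: Hg <- Aa <- Bh -> Zd <- Ge <- Fu -> Bj
  P2: Hg <- Aa <- Bh -> Ka <- Fu -> Bj
  P3: Hg <- Aa <- Td -> Ge <- Fu -> Bj
  P4: Hg <- Aa <- Td -> Ge -> Zd <- Bh -> Ka <- Fu -> Bj
  P5: Hg <- Aa <- Fu -> Bj
  P6: Hg <- Aa -> Zd <- Bh -> Ka <- Fu -> Bj
  P7: Hg <- Aa -> Zd <- Ge <- Fu -> Bj
  P8: Hg <- Aa -> Bj
Condition 1 (no descendant of Hg in the set): holds — descendants of Hg are {Bj}; none are in {Aa, Zd}.
Condition 2 (every backdoor path blocked by {Aa, Zd}):
  P1: blocked at chain node Aa ∈ conditioning set.
  P2: blocked at chain node Aa ∈ conditioning set.
  P3: blocked at chain node Aa ∈ conditioning set.
  P4: blocked at chain node Aa ∈ conditioning set.
  P5: blocked at chain node Aa ∈ conditioning set.
  P6: blocked at fork node Aa ∈ conditioning set.
  P7: blocked at fork node Aa ∈ conditioning set.
  P8: blocked at fork node Aa ∈ conditioning set.
{Aa, Zd} satisfies the backdoor criterion.

Yes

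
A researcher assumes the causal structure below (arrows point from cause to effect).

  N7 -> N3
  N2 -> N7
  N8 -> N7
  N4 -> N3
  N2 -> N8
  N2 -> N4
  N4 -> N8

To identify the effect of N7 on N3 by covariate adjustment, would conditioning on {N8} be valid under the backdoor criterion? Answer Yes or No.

Backdoor paths from N7 to N3 (paths whose first edge points into N7):
  P1: N7 <- N2 -> N4 -> N3
  P2: N7 <- N2 -> N8 <- N4 -> N3
  P3: N7 <- N8 <- N2 -> N4 -> N3
  P4: N7 <- N8 <- N4 -> N3
Condition 1 (no descendant of N7 in the set): holds — descendants of N7 are {N3}; none are in {N8}.
Condition 2 (every backdoor path blocked by {N8}):
  P1: open — no interior node is in the conditioning set.
  P2: open — collider(s) N8 are conditioned on (or have a conditioned descendant) and no non-collider on the path is in the set.
  P3: blocked at chain node N8 ∈ conditioning set.
  P4: blocked at chain node N8 ∈ conditioning set.
{N8} does not satisfy the backdoor criterion.

No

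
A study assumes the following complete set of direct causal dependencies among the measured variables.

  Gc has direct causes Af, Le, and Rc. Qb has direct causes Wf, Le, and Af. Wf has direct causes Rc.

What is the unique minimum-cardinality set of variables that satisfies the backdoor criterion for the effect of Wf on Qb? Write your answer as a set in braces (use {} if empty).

{}

Variables eligible for adjustment (non-descendants of Wf, excluding Wf and Qb): {Af, Gc, Le, Rc}.
Backdoor paths from Wf to Qb:
  P1: Wf <- Rc -> Gc <- Le -> Qb
  P2: Wf <- Rc -> Gc <- Af -> Qb
Each backdoor path contains an unconditioned collider, so every path is already blocked with the empty conditioning set:
  P1: blocked at collider Gc (neither it nor any descendant is in the conditioning set).
  P2: blocked at collider Gc (neither it nor any descendant is in the conditioning set).
The empty set is therefore the unique smallest valid set.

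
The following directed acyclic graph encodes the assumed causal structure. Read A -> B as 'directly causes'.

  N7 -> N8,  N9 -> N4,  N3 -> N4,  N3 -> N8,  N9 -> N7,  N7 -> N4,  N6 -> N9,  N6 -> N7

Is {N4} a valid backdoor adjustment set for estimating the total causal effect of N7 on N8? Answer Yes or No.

No

Backdoor paths from N7 to N8 (paths whose first edge points into N7):
  P1: N7 <- N6 -> N9 -> N4 <- N3 -> N8
  P2: N7 <- N9 -> N4 <- N3 -> N8
Condition 1 (no descendant of N7 in the set): FAILS — N4 is a descendant of N7.
Condition 2 (every backdoor path blocked by {N4}):
  P1: open — collider(s) N4 are conditioned on (or have a conditioned descendant) and no non-collider on the path is in the set.
  P2: open — collider(s) N4 are conditioned on (or have a conditioned descendant) and no non-collider on the path is in the set.
{N4} does not satisfy the backdoor criterion.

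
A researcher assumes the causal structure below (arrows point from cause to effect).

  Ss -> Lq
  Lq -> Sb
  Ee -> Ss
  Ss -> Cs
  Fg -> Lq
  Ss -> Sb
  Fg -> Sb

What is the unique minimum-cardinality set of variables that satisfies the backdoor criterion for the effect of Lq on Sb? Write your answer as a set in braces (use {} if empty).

{Fg, Ss}

Variables eligible for adjustment (non-descendants of Lq, excluding Lq and Sb): {Cs, Ee, Fg, Ss}.
Backdoor paths from Lq to Sb:
  P1: Lq <- Fg -> Sb
  P2: Lq <- Ss -> Sb
The empty set is not sufficient: P1 (Lq <- Fg -> Sb) has no collider blocking it and no conditioned non-collider, so it is open.
Try {Fg, Ss}:
  P1: blocked at fork node Fg ∈ conditioning set.
  P2: blocked at fork node Ss ∈ conditioning set.
{Fg, Ss} contains no descendant of Lq and blocks every backdoor path.
Every element of {Fg, Ss} is needed (dropping Fg leaves P1 open; dropping Ss leaves P2 open), so no proper subset is valid.
Among all size-2 subsets of the eligible variables, only {Fg, Ss} blocks every backdoor path, so it is the unique smallest valid adjustment set.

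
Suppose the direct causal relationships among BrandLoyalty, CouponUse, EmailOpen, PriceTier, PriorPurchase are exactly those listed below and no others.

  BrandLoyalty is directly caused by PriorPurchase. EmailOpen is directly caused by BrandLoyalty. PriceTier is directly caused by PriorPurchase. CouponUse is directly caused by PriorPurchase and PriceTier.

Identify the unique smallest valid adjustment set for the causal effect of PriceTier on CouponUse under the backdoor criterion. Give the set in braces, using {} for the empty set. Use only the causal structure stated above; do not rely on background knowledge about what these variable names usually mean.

{PriorPurchase}

Variables eligible for adjustment (non-descendants of PriceTier, excluding PriceTier and CouponUse): {BrandLoyalty, EmailOpen, PriorPurchase}.
Backdoor paths from PriceTier to CouponUse:
  P1: PriceTier <- PriorPurchase -> CouponUse
The empty set is not sufficient: P1 (PriceTier <- PriorPurchase -> CouponUse) has no collider blocking it and no conditioned non-collider, so it is open.
Try {PriorPurchase}:
  P1: blocked at fork node PriorPurchase ∈ conditioning set.
{PriorPurchase} contains no descendant of PriceTier and blocks every backdoor path.
No other singleton works — e.g. {BrandLoyalty} leaves P1 open — so {PriorPurchase} is the unique smallest valid adjustment set.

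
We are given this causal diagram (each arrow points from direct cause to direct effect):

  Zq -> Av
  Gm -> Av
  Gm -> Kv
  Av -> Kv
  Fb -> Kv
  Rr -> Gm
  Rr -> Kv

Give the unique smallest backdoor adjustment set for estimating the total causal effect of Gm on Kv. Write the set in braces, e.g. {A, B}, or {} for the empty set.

{Rr}

Variables eligible for adjustment (non-descendants of Gm, excluding Gm and Kv): {Fb, Rr, Zq}.
Backdoor paths from Gm to Kv:
  P1: Gm <- Rr -> Kv
The empty set is not sufficient: P1 (Gm <- Rr -> Kv) has no collider blocking it and no conditioned non-collider, so it is open.
Try {Rr}:
  P1: blocked at fork node Rr ∈ conditioning set.
{Rr} contains no descendant of Gm and blocks every backdoor path.
No other singleton works — e.g. {Fb} leaves P1 open — so {Rr} is the unique smallest valid adjustment set.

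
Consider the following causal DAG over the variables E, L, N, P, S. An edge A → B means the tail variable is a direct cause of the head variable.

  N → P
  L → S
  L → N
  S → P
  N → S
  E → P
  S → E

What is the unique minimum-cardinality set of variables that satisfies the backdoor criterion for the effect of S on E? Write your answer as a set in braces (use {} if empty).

{}

Variables eligible for adjustment (non-descendants of S, excluding S and E): {L, N}.
Backdoor paths from S to E:
  P1: S <- L -> N -> P <- E
  P2: S <- N -> P <- E
Each backdoor path contains an unconditioned collider, so every path is already blocked with the empty conditioning set:
  P1: blocked at collider P (neither it nor any descendant is in the conditioning set).
  P2: blocked at collider P (neither it nor any descendant is in the conditioning set).
The empty set is therefore the unique smallest valid set.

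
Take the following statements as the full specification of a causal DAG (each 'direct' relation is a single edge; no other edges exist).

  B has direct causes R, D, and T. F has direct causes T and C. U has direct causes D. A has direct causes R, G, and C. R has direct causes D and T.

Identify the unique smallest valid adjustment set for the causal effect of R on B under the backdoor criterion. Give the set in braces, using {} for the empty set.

Variables eligible for adjustment (non-descendants of R, excluding R and B): {C, D, F, G, T, U}.
Backdoor paths from R to B:
  P1: R <- D -> B
  P2: R <- T -> B
The empty set is not sufficient: P1 (R <- D -> B) has no collider blocking it and no conditioned non-collider, so it is open.
Try {D, T}:
  P1: blocked at fork node D ∈ conditioning set.
  P2: blocked at fork node T ∈ conditioning set.
{D, T} contains no descendant of R and blocks every backdoor path.
Every element of {D, T} is needed (dropping D leaves P1 open; dropping T leaves P2 open), so no proper subset is valid.
Among all size-2 subsets of the eligible variables, only {D, T} blocks every backdoor path, so it is the unique smallest valid adjustment set.

{D, T}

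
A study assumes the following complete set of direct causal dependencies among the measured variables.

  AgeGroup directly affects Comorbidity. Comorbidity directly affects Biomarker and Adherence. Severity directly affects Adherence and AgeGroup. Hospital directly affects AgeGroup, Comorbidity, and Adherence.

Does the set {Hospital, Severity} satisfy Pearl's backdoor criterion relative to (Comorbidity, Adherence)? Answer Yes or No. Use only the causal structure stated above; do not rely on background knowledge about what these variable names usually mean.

Yes

Backdoor paths from Comorbidity to Adherence (paths whose first edge points into Comorbidity):
  P1: Comorbidity <- Hospital -> AgeGroup <- Severity -> Adherence
  P2: Comorbidity <- Hospital -> Adherence
  P3: Comorbidity <- AgeGroup <- Severity -> Adherence
  P4: Comorbidity <- AgeGroup <- Hospital -> Adherence
Condition 1 (no descendant of Comorbidity in the set): holds — descendants of Comorbidity are {Adherence, Biomarker}; none are in {Hospital, Severity}.
Condition 2 (every backdoor path blocked by {Hospital, Severity}):
  P1: blocked at fork node Hospital ∈ conditioning set.
  P2: blocked at fork node Hospital ∈ conditioning set.
  P3: blocked at fork node Severity ∈ conditioning set.
  P4: blocked at fork node Hospital ∈ conditioning set.
{Hospital, Severity} satisfies the backdoor criterion.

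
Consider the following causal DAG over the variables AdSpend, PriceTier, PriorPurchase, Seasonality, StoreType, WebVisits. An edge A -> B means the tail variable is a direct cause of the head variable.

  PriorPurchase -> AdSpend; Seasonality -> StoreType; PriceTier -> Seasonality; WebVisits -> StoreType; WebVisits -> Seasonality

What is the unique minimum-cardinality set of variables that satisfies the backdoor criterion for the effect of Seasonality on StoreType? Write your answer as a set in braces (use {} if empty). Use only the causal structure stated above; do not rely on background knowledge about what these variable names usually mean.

{WebVisits}

Variables eligible for adjustment (non-descendants of Seasonality, excluding Seasonality and StoreType): {AdSpend, PriceTier, PriorPurchase, WebVisits}.
Backdoor paths from Seasonality to StoreType:
  P1: Seasonality <- WebVisits -> StoreType
The empty set is not sufficient: P1 (Seasonality <- WebVisits -> StoreType) has no collider blocking it and no conditioned non-collider, so it is open.
Try {WebVisits}:
  P1: blocked at fork node WebVisits ∈ conditioning set.
{WebVisits} contains no descendant of Seasonality and blocks every backdoor path.
No other singleton works — e.g. {PriorPurchase} leaves P1 open — so {WebVisits} is the unique smallest valid adjustment set.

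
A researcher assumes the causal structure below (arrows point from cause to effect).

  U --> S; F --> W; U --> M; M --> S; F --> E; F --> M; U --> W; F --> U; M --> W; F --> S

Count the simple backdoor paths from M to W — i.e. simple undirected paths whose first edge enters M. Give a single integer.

A backdoor path from M to W is any simple undirected path whose first edge points into M (i.e. leaves M via a parent).
Parents of M: {F, U}.
Enumerating:
  P1: M <- F -> U -> W
  P2: M <- F -> S <- U -> W
  P3: M <- F -> W
  P4: M <- U <- F -> W
  P5: M <- U -> S <- F -> W
  P6: M <- U -> W
That exhausts the simple backdoor paths. Count: 6.

6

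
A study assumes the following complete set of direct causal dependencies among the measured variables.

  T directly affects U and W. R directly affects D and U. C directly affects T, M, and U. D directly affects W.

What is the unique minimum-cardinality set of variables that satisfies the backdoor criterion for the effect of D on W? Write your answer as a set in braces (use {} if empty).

{}

Variables eligible for adjustment (non-descendants of D, excluding D and W): {C, M, R, T, U}.
Backdoor paths from D to W:
  P1: D <- R -> U <- C -> T -> W
  P2: D <- R -> U <- T -> W
Each backdoor path contains an unconditioned collider, so every path is already blocked with the empty conditioning set:
  P1: blocked at collider U (neither it nor any descendant is in the conditioning set).
  P2: blocked at collider U (neither it nor any descendant is in the conditioning set).
The empty set is therefore the unique smallest valid set.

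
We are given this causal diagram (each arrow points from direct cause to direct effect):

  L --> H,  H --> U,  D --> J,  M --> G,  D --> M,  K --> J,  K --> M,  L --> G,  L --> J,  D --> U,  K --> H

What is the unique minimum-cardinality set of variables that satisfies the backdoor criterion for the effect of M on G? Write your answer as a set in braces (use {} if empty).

Variables eligible for adjustment (non-descendants of M, excluding M and G): {D, H, J, K, L, U}.
Backdoor paths from M to G:
  P1: M <- D -> J <- L -> G
  P2: M <- D -> J <- K -> H <- L -> G
  P3: M <- D -> U <- H <- L -> G
  P4: M <- D -> U <- H <- K -> J <- L -> G
  P5: M <- K -> J <- D -> U <- H <- L -> G
  P6: M <- K -> J <- L -> G
  P7: M <- K -> H <- L -> G
  P8: M <- K -> H -> U <- D -> J <- L -> G
Each backdoor path contains an unconditioned collider, so every path is already blocked with the empty conditioning set:
  P1: blocked at collider J (neither it nor any descendant is in the conditioning set).
  P2: blocked at collider J (neither it nor any descendant is in the conditioning set).
  P3: blocked at collider U (neither it nor any descendant is in the conditioning set).
  P4: blocked at collider U (neither it nor any descendant is in the conditioning set).
  P5: blocked at collider J (neither it nor any descendant is in the conditioning set).
  P6: blocked at collider J (neither it nor any descendant is in the conditioning set).
  P7: blocked at collider H (neither it nor any descendant is in the conditioning set).
  P8: blocked at collider U (neither it nor any descendant is in the conditioning set).
The empty set is therefore the unique smallest valid set.

{}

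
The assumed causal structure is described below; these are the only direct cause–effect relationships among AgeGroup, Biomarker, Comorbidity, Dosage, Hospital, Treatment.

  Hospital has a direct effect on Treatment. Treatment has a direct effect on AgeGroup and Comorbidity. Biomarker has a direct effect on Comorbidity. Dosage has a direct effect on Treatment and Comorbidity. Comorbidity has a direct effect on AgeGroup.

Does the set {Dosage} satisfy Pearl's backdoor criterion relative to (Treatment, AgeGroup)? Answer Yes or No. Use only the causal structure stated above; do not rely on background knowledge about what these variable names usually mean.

Yes

Backdoor paths from Treatment to AgeGroup (paths whose first edge points into Treatment):
  P1: Treatment <- Dosage -> Comorbidity -> AgeGroup
Condition 1 (no descendant of Treatment in the set): holds — descendants of Treatment are {AgeGroup, Comorbidity}; none are in {Dosage}.
Condition 2 (every backdoor path blocked by {Dosage}):
  P1: blocked at fork node Dosage ∈ conditioning set.
{Dosage} satisfies the backdoor criterion.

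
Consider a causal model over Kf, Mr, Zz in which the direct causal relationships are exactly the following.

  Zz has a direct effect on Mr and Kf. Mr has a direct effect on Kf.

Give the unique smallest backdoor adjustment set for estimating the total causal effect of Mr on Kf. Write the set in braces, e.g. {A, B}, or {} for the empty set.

Variables eligible for adjustment (non-descendants of Mr, excluding Mr and Kf): {Zz}.
Backdoor paths from Mr to Kf:
  P1: Mr <- Zz -> Kf
The empty set is not sufficient: P1 (Mr <- Zz -> Kf) has no collider blocking it and no conditioned non-collider, so it is open.
Try {Zz}:
  P1: blocked at fork node Zz ∈ conditioning set.
{Zz} contains no descendant of Mr and blocks every backdoor path.
{Zz} is the unique smallest valid adjustment set.

{Zz}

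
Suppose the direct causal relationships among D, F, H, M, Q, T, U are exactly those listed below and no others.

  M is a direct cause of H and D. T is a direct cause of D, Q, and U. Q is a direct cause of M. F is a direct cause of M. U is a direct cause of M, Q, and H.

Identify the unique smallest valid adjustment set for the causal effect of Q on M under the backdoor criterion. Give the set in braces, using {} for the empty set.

{U}

Variables eligible for adjustment (non-descendants of Q, excluding Q and M): {F, T, U}.
Backdoor paths from Q to M:
  P1: Q <- T -> U -> M
  P2: Q <- T -> U -> H <- M
  P3: Q <- T -> D <- M
  P4: Q <- U <- T -> D <- M
  P5: Q <- U -> M
  P6: Q <- U -> H <- M
The empty set is not sufficient: P1 (Q <- T -> U -> M) has no collider blocking it and no conditioned non-collider, so it is open.
Try {U}:
  P1: blocked at chain node U ∈ conditioning set.
  P2: blocked at chain node U ∈ conditioning set.
  P3: blocked at collider D (neither it nor any descendant is in the conditioning set).
  P4: blocked at chain node U ∈ conditioning set.
  P5: blocked at fork node U ∈ conditioning set.
  P6: blocked at fork node U ∈ conditioning set.
{U} contains no descendant of Q and blocks every backdoor path.
No other singleton works — e.g. {T} leaves P5 open — so {U} is the unique smallest valid adjustment set.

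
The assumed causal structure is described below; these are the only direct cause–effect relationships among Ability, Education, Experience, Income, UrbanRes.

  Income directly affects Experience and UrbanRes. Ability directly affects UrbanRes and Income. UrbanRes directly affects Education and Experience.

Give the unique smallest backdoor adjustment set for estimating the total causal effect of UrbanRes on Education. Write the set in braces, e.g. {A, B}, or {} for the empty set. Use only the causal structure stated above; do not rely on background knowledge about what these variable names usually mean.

Variables eligible for adjustment (non-descendants of UrbanRes, excluding UrbanRes and Education): {Ability, Income}.
Backdoor paths from UrbanRes to Education:
  (none)
With no backdoor paths the empty set already satisfies the criterion, and it is trivially minimal.

{}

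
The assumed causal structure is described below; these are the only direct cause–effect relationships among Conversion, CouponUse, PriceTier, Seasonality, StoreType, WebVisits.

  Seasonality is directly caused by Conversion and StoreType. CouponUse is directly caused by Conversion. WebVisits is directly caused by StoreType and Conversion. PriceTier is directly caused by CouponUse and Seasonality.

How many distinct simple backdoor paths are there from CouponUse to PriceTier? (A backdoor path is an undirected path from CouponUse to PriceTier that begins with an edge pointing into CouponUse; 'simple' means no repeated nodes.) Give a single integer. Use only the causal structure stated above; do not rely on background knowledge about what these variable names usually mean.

A backdoor path from CouponUse to PriceTier is any simple undirected path whose first edge points into CouponUse (i.e. leaves CouponUse via a parent).
Parents of CouponUse: {Conversion}.
Enumerating:
  P1: CouponUse <- Conversion -> Seasonality -> PriceTier
  P2: CouponUse <- Conversion -> WebVisits <- StoreType -> Seasonality -> PriceTier
That exhausts the simple backdoor paths. Count: 2.

2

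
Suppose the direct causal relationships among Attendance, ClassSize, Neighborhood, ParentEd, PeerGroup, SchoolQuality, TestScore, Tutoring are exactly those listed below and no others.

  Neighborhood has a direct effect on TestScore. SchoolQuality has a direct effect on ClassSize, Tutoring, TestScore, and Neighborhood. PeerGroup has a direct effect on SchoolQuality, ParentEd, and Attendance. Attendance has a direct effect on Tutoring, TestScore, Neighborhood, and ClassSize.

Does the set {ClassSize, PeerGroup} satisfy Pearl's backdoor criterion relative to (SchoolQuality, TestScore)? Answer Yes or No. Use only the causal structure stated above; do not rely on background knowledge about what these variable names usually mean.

No

Backdoor paths from SchoolQuality to TestScore (paths whose first edge points into SchoolQuality):
  P1: SchoolQuality <- PeerGroup -> Attendance -> Neighborhood -> TestScore
  P2: SchoolQuality <- PeerGroup -> Attendance -> TestScore
Condition 1 (no descendant of SchoolQuality in the set): FAILS — ClassSize is a descendant of SchoolQuality.
Condition 2 (every backdoor path blocked by {ClassSize, PeerGroup}):
  P1: blocked at fork node PeerGroup ∈ conditioning set.
  P2: blocked at fork node PeerGroup ∈ conditioning set.
{ClassSize, PeerGroup} does not satisfy the backdoor criterion.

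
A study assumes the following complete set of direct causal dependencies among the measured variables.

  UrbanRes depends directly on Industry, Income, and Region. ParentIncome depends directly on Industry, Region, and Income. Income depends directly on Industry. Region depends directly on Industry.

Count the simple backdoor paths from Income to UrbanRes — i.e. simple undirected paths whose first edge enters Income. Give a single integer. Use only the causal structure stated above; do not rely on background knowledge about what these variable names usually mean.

A backdoor path from Income to UrbanRes is any simple undirected path whose first edge points into Income (i.e. leaves Income via a parent).
Parents of Income: {Industry}.
Enumerating:
  P1: Income <- Industry -> Region -> UrbanRes
  P2: Income <- Industry -> UrbanRes
  P3: Income <- Industry -> ParentIncome <- Region -> UrbanRes
That exhausts the simple backdoor paths. Count: 3.

3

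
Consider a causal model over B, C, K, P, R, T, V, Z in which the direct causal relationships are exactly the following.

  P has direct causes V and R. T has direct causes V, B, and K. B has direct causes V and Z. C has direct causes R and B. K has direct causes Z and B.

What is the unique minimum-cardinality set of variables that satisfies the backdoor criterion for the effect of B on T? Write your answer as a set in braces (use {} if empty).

{V, Z}

Variables eligible for adjustment (non-descendants of B, excluding B and T): {P, R, V, Z}.
Backdoor paths from B to T:
  P1: B <- V -> T
  P2: B <- Z -> K -> T
The empty set is not sufficient: P1 (B <- V -> T) has no collider blocking it and no conditioned non-collider, so it is open.
Try {V, Z}:
  P1: blocked at fork node V ∈ conditioning set.
  P2: blocked at fork node Z ∈ conditioning set.
{V, Z} contains no descendant of B and blocks every backdoor path.
Every element of {V, Z} is needed (dropping V leaves P1 open; dropping Z leaves P2 open), so no proper subset is valid.
Among all size-2 subsets of the eligible variables, only {V, Z} blocks every backdoor path, so it is the unique smallest valid adjustment set.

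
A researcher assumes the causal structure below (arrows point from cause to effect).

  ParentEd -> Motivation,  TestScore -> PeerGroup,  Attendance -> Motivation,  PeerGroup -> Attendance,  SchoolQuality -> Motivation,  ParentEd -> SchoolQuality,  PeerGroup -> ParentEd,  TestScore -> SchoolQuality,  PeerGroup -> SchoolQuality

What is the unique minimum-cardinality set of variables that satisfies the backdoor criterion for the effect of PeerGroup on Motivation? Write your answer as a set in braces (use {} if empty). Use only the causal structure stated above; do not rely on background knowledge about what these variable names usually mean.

{TestScore}

Variables eligible for adjustment (non-descendants of PeerGroup, excluding PeerGroup and Motivation): {TestScore}.
Backdoor paths from PeerGroup to Motivation:
  P1: PeerGroup <- TestScore -> SchoolQuality <- ParentEd -> Motivation
  P2: PeerGroup <- TestScore -> SchoolQuality -> Motivation
The empty set is not sufficient: P2 (PeerGroup <- TestScore -> SchoolQuality -> Motivation) has no collider blocking it and no conditioned non-collider, so it is open.
Try {TestScore}:
  P1: blocked at fork node TestScore ∈ conditioning set.
  P2: blocked at fork node TestScore ∈ conditioning set.
{TestScore} contains no descendant of PeerGroup and blocks every backdoor path.
{TestScore} is the unique smallest valid adjustment set.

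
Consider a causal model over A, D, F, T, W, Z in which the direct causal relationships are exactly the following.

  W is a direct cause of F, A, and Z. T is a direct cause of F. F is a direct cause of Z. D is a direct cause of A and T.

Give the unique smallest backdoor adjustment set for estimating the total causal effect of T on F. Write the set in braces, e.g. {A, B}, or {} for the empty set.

{}

Variables eligible for adjustment (non-descendants of T, excluding T and F): {A, D, W}.
Backdoor paths from T to F:
  P1: T <- D -> A <- W -> F
  P2: T <- D -> A <- W -> Z <- F
Each backdoor path contains an unconditioned collider, so every path is already blocked with the empty conditioning set:
  P1: blocked at collider A (neither it nor any descendant is in the conditioning set).
  P2: blocked at collider A (neither it nor any descendant is in the conditioning set).
The empty set is therefore the unique smallest valid set.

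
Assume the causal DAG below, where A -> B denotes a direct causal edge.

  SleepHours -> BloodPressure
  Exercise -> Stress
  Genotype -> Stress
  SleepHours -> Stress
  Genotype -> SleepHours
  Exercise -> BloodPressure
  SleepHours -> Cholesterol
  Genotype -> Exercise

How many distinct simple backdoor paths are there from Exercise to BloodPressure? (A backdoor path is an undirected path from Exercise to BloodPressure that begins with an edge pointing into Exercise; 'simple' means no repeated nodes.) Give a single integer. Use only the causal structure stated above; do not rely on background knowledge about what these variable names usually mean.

A backdoor path from Exercise to BloodPressure is any simple undirected path whose first edge points into Exercise (i.e. leaves Exercise via a parent).
Parents of Exercise: {Genotype}.
Enumerating:
  P1: Exercise <- Genotype -> SleepHours -> BloodPressure
  P2: Exercise <- Genotype -> Stress <- SleepHours -> BloodPressure
That exhausts the simple backdoor paths. Count: 2.

2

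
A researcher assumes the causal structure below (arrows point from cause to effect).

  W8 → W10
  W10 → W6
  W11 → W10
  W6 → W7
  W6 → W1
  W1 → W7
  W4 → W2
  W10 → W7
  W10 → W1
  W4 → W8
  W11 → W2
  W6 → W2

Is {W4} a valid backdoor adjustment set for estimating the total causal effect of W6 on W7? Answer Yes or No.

No

Backdoor paths from W6 to W7 (paths whose first edge points into W6):
  P1: W6 <- W10 -> W1 -> W7
  P2: W6 <- W10 -> W7
Condition 1 (no descendant of W6 in the set): holds — descendants of W6 are {W1, W2, W7}; none are in {W4}.
Condition 2 (every backdoor path blocked by {W4}):
  P1: open — no interior node is in the conditioning set.
  P2: open — no interior node is in the conditioning set.
{W4} does not satisfy the backdoor criterion.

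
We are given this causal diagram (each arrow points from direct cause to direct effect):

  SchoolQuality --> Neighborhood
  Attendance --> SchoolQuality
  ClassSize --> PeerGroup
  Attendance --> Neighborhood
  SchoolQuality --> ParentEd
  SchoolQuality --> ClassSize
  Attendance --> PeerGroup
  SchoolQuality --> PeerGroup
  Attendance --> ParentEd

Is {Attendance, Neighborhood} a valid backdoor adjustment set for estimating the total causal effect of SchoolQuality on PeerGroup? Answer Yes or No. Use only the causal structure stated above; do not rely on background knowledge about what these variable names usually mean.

No

Backdoor paths from SchoolQuality to PeerGroup (paths whose first edge points into SchoolQuality):
  P1: SchoolQuality <- Attendance -> PeerGroup
Condition 1 (no descendant of SchoolQuality in the set): FAILS — Neighborhood is a descendant of SchoolQuality.
Condition 2 (every backdoor path blocked by {Attendance, Neighborhood}):
  P1: blocked at fork node Attendance ∈ conditioning set.
{Attendance, Neighborhood} does not satisfy the backdoor criterion.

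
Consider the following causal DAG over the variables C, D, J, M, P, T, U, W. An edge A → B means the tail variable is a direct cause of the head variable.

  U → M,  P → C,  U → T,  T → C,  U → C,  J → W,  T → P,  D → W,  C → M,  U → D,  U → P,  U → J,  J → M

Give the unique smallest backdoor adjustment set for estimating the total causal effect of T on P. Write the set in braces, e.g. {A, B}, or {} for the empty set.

{U}

Variables eligible for adjustment (non-descendants of T, excluding T and P): {D, J, U, W}.
Backdoor paths from T to P:
  P1: T <- U -> J -> M <- C <- P
  P2: T <- U -> P
  P3: T <- U -> D -> W <- J -> M <- C <- P
  P4: T <- U -> C <- P
  P5: T <- U -> M <- C <- P
The empty set is not sufficient: P2 (T <- U -> P) has no collider blocking it and no conditioned non-collider, so it is open.
Try {U}:
  P1: blocked at fork node U ∈ conditioning set.
  P2: blocked at fork node U ∈ conditioning set.
  P3: blocked at fork node U ∈ conditioning set.
  P4: blocked at fork node U ∈ conditioning set.
  P5: blocked at fork node U ∈ conditioning set.
{U} contains no descendant of T and blocks every backdoor path.
No other singleton works — e.g. {J} leaves P2 open — so {U} is the unique smallest valid adjustment set.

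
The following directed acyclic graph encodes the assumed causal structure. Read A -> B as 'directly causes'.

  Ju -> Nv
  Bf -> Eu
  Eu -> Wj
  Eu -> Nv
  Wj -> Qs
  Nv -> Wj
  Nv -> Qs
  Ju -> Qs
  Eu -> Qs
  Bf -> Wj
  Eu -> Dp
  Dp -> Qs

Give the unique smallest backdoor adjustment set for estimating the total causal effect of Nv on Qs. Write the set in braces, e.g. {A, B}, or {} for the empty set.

{Eu, Ju}

Variables eligible for adjustment (non-descendants of Nv, excluding Nv and Qs): {Bf, Dp, Eu, Ju}.
Backdoor paths from Nv to Qs:
  P1: Nv <- Ju -> Qs
  P2: Nv <- Eu <- Bf -> Wj -> Qs
  P3: Nv <- Eu -> Wj -> Qs
  P4: Nv <- Eu -> Dp -> Qs
  P5: Nv <- Eu -> Qs
The empty set is not sufficient: P1 (Nv <- Ju -> Qs) has no collider blocking it and no conditioned non-collider, so it is open.
Try {Eu, Ju}:
  P1: blocked at fork node Ju ∈ conditioning set.
  P2: blocked at chain node Eu ∈ conditioning set.
  P3: blocked at fork node Eu ∈ conditioning set.
  P4: blocked at fork node Eu ∈ conditioning set.
  P5: blocked at fork node Eu ∈ conditioning set.
{Eu, Ju} contains no descendant of Nv and blocks every backdoor path.
Every element of {Eu, Ju} is needed (dropping Eu leaves P2 open; dropping Ju leaves P1 open), so no proper subset is valid.
Among all size-2 subsets of the eligible variables, only {Eu, Ju} blocks every backdoor path, so it is the unique smallest valid adjustment set.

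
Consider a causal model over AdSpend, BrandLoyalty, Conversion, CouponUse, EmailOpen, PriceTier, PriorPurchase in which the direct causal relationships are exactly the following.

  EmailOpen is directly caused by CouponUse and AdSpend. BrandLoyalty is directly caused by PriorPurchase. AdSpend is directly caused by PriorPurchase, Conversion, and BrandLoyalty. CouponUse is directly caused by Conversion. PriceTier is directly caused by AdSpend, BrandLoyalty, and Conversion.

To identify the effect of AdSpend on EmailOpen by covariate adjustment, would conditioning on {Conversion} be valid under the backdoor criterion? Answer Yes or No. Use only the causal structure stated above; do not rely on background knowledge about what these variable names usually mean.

Yes

Backdoor paths from AdSpend to EmailOpen (paths whose first edge points into AdSpend):
  P1: AdSpend <- PriorPurchase -> BrandLoyalty -> PriceTier <- Conversion -> CouponUse -> EmailOpen
  P2: AdSpend <- BrandLoyalty -> PriceTier <- Conversion -> CouponUse -> EmailOpen
  P3: AdSpend <- Conversion -> CouponUse -> EmailOpen
Condition 1 (no descendant of AdSpend in the set): holds — descendants of AdSpend are {EmailOpen, PriceTier}; none are in {Conversion}.
Condition 2 (every backdoor path blocked by {Conversion}):
  P1: blocked at collider PriceTier (neither it nor any descendant is in the conditioning set).
  P2: blocked at collider PriceTier (neither it nor any descendant is in the conditioning set).
  P3: blocked at fork node Conversion ∈ conditioning set.
{Conversion} satisfies the backdoor criterion.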